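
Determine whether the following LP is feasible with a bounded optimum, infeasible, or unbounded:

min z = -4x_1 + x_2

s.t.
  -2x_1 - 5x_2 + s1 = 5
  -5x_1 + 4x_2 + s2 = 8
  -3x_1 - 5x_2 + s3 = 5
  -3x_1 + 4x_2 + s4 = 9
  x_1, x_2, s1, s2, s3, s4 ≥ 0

Unbounded (objective can decrease without bound)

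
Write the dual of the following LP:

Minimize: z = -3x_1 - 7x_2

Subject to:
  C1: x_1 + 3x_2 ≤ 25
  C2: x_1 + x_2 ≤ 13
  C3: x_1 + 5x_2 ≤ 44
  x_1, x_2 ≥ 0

Primal min cᵀx s.t. Ax ≤ b, x ≥ 0  →  Dual max −bᵀy s.t. Aᵀy ≥ −c, y ≥ 0.

Maximize: z = -25y1 - 13y2 - 44y3

Subject to:
  y1 + y2 + y3 ≥ 3
  3y1 + y2 + 5y3 ≥ 7
  y1, y2, y3 ≥ 0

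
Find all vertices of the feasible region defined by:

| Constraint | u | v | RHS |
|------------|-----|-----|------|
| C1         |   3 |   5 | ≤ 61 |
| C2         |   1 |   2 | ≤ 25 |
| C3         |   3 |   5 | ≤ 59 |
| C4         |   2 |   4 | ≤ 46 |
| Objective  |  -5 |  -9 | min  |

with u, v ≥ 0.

(0, 0), (19.67, 0), (3, 10), (0, 11.5)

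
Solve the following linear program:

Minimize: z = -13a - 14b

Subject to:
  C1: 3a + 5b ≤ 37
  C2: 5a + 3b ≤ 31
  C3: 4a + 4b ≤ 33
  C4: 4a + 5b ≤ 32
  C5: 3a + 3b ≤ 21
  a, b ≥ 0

Evaluate the objective at each vertex of the feasible region:
  z(0, 0) = 0
  z(6.2, 0) = -80.6
  z(5, 2) = -93
  z(3, 4) = -95  ←
  z(0, 6.4) = -89.6
The minimum is at a = 3, b = 4.

a = 3, b = 4, z = -95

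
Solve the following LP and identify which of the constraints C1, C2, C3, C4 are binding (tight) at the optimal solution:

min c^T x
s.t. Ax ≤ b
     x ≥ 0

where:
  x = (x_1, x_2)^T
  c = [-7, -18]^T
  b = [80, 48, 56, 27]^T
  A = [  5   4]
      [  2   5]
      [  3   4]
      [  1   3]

At x_1 = 9, x_2 = 6, compute slack b - a·x for each constraint:
  C1: 80 − 69 = 11  (slack)
  C2: 48 − 48 = 0  (binding)
  C3: 56 − 51 = 5  (slack)
  C4: 27 − 27 = 0  (binding)

Optimal: x_1 = 9, x_2 = 6
Binding: C2, C4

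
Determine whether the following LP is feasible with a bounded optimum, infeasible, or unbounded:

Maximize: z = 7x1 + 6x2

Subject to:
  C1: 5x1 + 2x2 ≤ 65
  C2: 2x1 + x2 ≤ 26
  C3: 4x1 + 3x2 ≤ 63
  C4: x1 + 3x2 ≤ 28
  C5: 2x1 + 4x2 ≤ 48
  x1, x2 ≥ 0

Feasible with a bounded optimal solution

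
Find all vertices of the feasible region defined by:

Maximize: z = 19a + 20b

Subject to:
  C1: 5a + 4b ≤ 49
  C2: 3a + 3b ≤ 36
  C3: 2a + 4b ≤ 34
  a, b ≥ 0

(0, 0), (9.8, 0), (5, 6), (0, 8.5)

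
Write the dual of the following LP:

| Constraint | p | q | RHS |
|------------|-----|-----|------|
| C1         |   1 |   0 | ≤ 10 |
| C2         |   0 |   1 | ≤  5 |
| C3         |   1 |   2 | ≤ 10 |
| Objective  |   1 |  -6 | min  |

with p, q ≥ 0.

Primal min cᵀx s.t. Ax ≤ b, x ≥ 0  →  Dual max −bᵀy s.t. Aᵀy ≥ −c, y ≥ 0.

Maximize: z = -10y1 - 5y2 - 10y3

Subject to:
  y1 + y3 ≥ -1
  y2 + 2y3 ≥ 6
  y1, y2, y3 ≥ 0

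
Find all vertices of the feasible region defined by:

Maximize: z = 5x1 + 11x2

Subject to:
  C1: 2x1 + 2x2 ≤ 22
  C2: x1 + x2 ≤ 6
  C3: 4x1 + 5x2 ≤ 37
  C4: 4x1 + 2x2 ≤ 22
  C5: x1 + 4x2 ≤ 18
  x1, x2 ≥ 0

(0, 0), (5.5, 0), (5, 1), (2, 4), (0, 4.5)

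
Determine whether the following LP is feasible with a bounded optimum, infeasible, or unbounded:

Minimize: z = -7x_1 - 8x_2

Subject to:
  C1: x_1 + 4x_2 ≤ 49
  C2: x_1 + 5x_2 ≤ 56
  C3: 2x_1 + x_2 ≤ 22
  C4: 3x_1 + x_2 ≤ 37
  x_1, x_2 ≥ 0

Feasible with a bounded optimal solution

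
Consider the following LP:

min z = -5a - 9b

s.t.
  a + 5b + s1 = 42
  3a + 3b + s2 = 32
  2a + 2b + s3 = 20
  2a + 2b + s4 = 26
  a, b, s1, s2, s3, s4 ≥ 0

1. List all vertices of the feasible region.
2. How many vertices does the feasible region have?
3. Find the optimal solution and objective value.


1. (0, 0), (10, 0), (2, 8), (0, 8.4)
2. 4
3. a = 2, b = 8, z = -82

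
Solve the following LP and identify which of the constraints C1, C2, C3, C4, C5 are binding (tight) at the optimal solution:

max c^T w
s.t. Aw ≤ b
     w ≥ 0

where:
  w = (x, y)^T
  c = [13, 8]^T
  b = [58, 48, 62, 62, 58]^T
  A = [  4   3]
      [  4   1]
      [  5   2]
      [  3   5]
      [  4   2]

At x = 10, y = 6, compute slack b - a·x for each constraint:
  C1: 58 − 58 = 0  (binding)
  C2: 48 − 46 = 2  (slack)
  C3: 62 − 62 = 0  (binding)
  C4: 62 − 60 = 2  (slack)
  C5: 58 − 52 = 6  (slack)

Optimal: x = 10, y = 6
Binding: C1, C3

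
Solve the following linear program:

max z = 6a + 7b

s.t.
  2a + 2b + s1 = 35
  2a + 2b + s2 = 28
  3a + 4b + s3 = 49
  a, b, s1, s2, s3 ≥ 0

Evaluate the objective at each vertex of the feasible region:
  z(0, 0) = 0
  z(14, 0) = 84
  z(7, 7) = 91  ←
  z(0, 12.25) = 85.75
The maximum is at a = 7, b = 7.

a = 7, b = 7, z = 91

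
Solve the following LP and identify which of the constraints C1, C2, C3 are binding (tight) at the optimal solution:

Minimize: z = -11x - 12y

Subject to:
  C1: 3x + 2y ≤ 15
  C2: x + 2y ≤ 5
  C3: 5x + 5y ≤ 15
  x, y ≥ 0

At x = 1, y = 2, compute slack b - a·x for each constraint:
  C1: 15 − 7 = 8  (slack)
  C2: 5 − 5 = 0  (binding)
  C3: 15 − 15 = 0  (binding)

Optimal: x = 1, y = 2
Binding: C2, C3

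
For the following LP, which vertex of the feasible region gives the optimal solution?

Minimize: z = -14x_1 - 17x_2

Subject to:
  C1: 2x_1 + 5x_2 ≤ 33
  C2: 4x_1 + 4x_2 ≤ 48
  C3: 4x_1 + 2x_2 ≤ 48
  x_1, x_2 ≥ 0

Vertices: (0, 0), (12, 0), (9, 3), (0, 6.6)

Evaluate the objective at each vertex of the feasible region:
  z(0, 0) = 0
  z(12, 0) = -168
  z(9, 3) = -177  ←
  z(0, 6.6) = -112.2
The minimum is at x_1 = 9, x_2 = 3.

(9, 3)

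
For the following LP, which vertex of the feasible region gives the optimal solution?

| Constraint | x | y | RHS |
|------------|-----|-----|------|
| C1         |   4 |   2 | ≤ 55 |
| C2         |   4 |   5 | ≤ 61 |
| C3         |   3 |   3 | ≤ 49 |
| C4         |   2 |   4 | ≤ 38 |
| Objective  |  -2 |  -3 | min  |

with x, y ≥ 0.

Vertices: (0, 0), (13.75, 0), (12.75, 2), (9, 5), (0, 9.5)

Evaluate the objective at each vertex of the feasible region:
  z(0, 0) = 0
  z(13.75, 0) = -27.5
  z(12.75, 2) = -31.5
  z(9, 5) = -33  ←
  z(0, 9.5) = -28.5
The minimum is at x = 9, y = 5.

(9, 5)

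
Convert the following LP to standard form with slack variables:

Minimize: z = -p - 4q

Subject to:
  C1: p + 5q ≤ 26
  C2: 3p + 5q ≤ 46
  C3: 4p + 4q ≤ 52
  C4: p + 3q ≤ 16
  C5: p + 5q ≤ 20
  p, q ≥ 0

min z = -p - 4q

s.t.
  p + 5q + s1 = 26
  3p + 5q + s2 = 46
  4p + 4q + s3 = 52
  p + 3q + s4 = 16
  p + 5q + s5 = 20
  p, q, s1, s2, s3, s4, s5 ≥ 0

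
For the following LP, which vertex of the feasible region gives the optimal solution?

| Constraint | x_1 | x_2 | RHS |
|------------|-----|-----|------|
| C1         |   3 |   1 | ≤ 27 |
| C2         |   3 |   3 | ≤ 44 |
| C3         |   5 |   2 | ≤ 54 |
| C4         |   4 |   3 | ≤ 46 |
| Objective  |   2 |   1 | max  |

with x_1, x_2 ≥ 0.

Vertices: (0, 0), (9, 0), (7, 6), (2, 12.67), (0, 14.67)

Evaluate the objective at each vertex of the feasible region:
  z(0, 0) = 0
  z(9, 0) = 18
  z(7, 6) = 20  ←
  z(2, 12.67) = 16.67
  z(0, 14.67) = 14.67
The maximum is at x_1 = 7, x_2 = 6.

(7, 6)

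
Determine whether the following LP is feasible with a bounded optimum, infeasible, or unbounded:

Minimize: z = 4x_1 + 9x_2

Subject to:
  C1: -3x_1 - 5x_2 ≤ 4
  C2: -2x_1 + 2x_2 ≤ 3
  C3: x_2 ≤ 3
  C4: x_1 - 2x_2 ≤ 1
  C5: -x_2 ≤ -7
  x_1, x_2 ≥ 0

Infeasible (no feasible solution exists)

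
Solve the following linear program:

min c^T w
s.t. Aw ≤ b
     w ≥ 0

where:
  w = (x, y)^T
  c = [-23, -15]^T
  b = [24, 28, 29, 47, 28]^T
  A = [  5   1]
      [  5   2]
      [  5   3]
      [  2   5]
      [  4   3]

Evaluate the objective at each vertex of the feasible region:
  z(0, 0) = 0
  z(4.8, 0) = -110.4
  z(4.3, 2.5) = -136.4
  z(1, 8) = -143  ←
  z(0, 9.333) = -140
The minimum is at x = 1, y = 8.

x = 1, y = 8, z = -143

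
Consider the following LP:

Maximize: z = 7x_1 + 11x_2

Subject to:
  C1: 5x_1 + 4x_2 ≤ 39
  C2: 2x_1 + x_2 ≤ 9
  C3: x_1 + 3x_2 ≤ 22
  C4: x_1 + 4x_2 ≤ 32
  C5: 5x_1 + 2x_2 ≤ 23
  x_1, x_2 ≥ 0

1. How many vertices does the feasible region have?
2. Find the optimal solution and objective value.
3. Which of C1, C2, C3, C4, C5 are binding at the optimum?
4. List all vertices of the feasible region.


1. 4
2. x_1 = 1, x_2 = 7, z = 84
3. C2, C3
4. (0, 0), (4.5, 0), (1, 7), (0, 7.333)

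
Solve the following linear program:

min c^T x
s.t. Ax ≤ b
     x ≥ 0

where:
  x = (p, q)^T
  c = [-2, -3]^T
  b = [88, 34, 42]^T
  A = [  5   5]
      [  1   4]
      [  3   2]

Evaluate the objective at each vertex of the feasible region:
  z(0, 0) = 0
  z(14, 0) = -28
  z(10, 6) = -38  ←
  z(0, 8.5) = -25.5
The minimum is at p = 10, q = 6.

p = 10, q = 6, z = -38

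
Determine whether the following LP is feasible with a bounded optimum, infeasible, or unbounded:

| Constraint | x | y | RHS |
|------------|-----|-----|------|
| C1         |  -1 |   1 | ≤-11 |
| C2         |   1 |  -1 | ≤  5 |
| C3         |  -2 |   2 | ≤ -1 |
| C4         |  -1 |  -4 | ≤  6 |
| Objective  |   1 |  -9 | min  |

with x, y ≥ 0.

Infeasible (no feasible solution exists)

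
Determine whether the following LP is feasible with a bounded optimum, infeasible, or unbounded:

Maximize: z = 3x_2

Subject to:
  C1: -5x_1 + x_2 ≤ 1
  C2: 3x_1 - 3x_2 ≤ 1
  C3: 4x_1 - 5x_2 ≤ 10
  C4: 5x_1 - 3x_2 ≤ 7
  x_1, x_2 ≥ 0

Unbounded (objective can increase without bound)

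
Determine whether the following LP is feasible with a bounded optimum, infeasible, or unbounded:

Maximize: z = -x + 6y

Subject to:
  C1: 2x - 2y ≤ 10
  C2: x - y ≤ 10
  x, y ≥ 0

Unbounded (objective can increase without bound)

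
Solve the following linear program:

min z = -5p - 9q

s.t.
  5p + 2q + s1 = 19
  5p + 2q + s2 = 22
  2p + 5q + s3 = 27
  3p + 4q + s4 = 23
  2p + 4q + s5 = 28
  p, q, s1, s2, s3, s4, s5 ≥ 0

Evaluate the objective at each vertex of the feasible region:
  z(0, 0) = 0
  z(3.8, 0) = -19
  z(2.143, 4.143) = -48
  z(1, 5) = -50  ←
  z(0, 5.4) = -48.6
The minimum is at p = 1, q = 5.

p = 1, q = 5, z = -50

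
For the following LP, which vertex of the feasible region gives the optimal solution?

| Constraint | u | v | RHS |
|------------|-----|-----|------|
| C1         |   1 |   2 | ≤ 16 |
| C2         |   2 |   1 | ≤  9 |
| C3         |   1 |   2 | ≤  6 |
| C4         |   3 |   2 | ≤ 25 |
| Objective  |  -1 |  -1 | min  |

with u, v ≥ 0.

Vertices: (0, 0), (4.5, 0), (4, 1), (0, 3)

Evaluate the objective at each vertex of the feasible region:
  z(0, 0) = 0
  z(4.5, 0) = -4.5
  z(4, 1) = -5  ←
  z(0, 3) = -3
The minimum is at u = 4, v = 1.

(4, 1)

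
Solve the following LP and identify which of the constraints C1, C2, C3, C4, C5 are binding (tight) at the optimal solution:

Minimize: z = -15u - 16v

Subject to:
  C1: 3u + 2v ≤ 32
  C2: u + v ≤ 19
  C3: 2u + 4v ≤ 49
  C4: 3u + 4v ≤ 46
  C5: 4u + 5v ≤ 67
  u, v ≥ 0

At u = 6, v = 7, compute slack b - a·x for each constraint:
  C1: 32 − 32 = 0  (binding)
  C2: 19 − 13 = 6  (slack)
  C3: 49 − 40 = 9  (slack)
  C4: 46 − 46 = 0  (binding)
  C5: 67 − 59 = 8  (slack)

Optimal: u = 6, v = 7
Binding: C1, C4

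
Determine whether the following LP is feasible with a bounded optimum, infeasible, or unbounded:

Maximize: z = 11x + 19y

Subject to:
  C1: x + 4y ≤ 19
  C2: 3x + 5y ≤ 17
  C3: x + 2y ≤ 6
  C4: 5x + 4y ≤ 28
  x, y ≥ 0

Feasible with a bounded optimal solution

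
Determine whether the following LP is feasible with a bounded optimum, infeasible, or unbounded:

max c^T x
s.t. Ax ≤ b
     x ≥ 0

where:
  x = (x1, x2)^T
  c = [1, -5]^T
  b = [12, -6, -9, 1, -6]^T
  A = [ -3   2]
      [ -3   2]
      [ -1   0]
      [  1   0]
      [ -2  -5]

Infeasible (no feasible solution exists)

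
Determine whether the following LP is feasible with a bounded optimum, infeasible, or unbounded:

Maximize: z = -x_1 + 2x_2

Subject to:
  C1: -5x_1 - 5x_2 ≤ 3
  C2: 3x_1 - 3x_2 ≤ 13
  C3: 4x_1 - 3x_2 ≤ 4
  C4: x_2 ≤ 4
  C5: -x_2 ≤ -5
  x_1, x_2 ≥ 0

Infeasible (no feasible solution exists)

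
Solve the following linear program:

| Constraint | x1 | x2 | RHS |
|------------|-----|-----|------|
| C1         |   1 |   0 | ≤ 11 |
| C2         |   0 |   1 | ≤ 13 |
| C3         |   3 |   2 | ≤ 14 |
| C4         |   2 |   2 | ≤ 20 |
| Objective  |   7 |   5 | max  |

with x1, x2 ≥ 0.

Evaluate the objective at each vertex of the feasible region:
  z(0, 0) = 0
  z(4.667, 0) = 32.67
  z(0, 7) = 35  ←
The maximum is at x1 = 0, x2 = 7.

x1 = 0, x2 = 7, z = 35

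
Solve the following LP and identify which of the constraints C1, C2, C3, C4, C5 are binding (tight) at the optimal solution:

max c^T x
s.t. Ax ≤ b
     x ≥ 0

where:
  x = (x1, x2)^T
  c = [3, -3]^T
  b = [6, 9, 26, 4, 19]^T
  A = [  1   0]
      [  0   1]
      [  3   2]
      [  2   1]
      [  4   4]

At x1 = 2, x2 = 0, compute slack b - a·x for each constraint:
  C1: 6 − 2 = 4  (slack)
  C2: 9 − 0 = 9  (slack)
  C3: 26 − 6 = 20  (slack)
  C4: 4 − 4 = 0  (binding)
  C5: 19 − 8 = 11  (slack)

Optimal: x1 = 2, x2 = 0
Binding: C4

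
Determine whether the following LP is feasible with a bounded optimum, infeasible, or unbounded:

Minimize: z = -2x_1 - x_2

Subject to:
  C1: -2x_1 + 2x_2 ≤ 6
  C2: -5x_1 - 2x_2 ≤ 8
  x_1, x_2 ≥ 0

Unbounded (objective can decrease without bound)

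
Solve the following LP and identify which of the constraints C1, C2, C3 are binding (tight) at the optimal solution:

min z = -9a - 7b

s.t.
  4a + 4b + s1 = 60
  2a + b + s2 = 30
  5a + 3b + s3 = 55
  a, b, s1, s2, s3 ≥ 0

At a = 5, b = 10, compute slack b - a·x for each constraint:
  C1: 60 − 60 = 0  (binding)
  C2: 30 − 20 = 10  (slack)
  C3: 55 − 55 = 0  (binding)

Optimal: a = 5, b = 10
Binding: C1, C3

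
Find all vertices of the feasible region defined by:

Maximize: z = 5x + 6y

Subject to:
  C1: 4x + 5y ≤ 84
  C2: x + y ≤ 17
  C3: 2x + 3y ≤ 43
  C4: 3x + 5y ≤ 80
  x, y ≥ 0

(0, 0), (17, 0), (8, 9), (0, 14.33)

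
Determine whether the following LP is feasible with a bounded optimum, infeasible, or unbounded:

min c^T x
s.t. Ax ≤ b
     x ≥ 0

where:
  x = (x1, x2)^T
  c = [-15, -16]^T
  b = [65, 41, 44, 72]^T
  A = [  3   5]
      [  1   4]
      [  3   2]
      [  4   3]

Feasible with a bounded optimal solution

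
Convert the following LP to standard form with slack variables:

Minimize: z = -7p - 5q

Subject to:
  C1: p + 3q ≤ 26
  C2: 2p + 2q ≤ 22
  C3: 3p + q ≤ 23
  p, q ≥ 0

min z = -7p - 5q

s.t.
  p + 3q + s1 = 26
  2p + 2q + s2 = 22
  3p + q + s3 = 23
  p, q, s1, s2, s3 ≥ 0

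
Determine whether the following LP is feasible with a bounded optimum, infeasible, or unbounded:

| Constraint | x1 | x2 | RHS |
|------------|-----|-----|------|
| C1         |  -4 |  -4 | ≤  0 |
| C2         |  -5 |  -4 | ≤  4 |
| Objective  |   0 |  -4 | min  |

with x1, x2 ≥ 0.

Unbounded (objective can decrease without bound)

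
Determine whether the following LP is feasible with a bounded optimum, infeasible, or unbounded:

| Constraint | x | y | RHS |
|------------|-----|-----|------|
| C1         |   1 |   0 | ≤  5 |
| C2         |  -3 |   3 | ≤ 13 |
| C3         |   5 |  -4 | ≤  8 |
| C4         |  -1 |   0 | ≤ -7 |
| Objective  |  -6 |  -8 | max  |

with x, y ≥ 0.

Infeasible (no feasible solution exists)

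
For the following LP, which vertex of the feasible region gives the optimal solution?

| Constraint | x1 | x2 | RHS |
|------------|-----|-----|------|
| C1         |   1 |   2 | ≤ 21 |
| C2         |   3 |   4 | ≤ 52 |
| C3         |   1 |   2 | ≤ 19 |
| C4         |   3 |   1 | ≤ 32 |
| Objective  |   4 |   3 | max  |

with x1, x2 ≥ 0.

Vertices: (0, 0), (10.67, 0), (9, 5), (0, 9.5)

Evaluate the objective at each vertex of the feasible region:
  z(0, 0) = 0
  z(10.67, 0) = 42.67
  z(9, 5) = 51  ←
  z(0, 9.5) = 28.5
The maximum is at x1 = 9, x2 = 5.

(9, 5)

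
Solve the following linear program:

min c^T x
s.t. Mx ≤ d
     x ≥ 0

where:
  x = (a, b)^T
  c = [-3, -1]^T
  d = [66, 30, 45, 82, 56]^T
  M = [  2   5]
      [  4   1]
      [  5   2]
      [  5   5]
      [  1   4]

Evaluate the objective at each vertex of the feasible region:
  z(0, 0) = 0
  z(7.5, 0) = -22.5
  z(5, 10) = -25  ←
  z(4.429, 11.43) = -24.71
  z(0, 13.2) = -13.2
The minimum is at a = 5, b = 10.

a = 5, b = 10, z = -25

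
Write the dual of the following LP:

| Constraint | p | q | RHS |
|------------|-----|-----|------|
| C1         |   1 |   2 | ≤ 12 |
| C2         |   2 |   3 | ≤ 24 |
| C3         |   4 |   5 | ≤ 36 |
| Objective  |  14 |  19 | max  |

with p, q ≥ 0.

Primal max cᵀx s.t. Ax ≤ b, x ≥ 0  →  Dual min bᵀy s.t. Aᵀy ≥ c, y ≥ 0.

Minimize: z = 12y1 + 24y2 + 36y3

Subject to:
  y1 + 2y2 + 4y3 ≥ 14
  2y1 + 3y2 + 5y3 ≥ 19
  y1, y2, y3 ≥ 0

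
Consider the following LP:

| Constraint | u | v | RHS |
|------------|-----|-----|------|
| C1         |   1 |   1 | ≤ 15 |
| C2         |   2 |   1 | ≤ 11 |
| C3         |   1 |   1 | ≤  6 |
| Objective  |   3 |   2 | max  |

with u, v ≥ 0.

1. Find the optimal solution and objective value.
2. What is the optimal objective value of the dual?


1. u = 5, v = 1, z = 17
2. 17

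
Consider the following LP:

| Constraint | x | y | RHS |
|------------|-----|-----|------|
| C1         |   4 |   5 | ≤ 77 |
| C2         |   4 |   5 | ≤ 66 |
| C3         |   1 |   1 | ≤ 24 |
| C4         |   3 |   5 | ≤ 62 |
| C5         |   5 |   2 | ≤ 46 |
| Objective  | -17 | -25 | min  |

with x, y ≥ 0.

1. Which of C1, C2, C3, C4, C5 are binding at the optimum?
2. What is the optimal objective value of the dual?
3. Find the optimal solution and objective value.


1. C2, C4
2. -318
3. x = 4, y = 10, z = -318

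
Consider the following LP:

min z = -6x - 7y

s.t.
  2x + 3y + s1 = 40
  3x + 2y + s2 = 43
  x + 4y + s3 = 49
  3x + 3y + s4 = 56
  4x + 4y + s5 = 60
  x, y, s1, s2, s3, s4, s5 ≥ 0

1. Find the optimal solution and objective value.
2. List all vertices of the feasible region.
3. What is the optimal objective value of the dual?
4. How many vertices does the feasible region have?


1. x = 5, y = 10, z = -100
2. (0, 0), (14.33, 0), (13, 2), (5, 10), (2.6, 11.6), (0, 12.25)
3. -100
4. 6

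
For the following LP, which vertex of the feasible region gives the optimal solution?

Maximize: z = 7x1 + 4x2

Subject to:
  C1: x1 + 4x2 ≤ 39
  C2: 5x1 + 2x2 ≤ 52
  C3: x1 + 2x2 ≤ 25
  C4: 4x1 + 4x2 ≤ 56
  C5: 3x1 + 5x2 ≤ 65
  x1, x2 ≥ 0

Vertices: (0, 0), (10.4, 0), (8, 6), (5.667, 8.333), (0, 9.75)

Evaluate the objective at each vertex of the feasible region:
  z(0, 0) = 0
  z(10.4, 0) = 72.8
  z(8, 6) = 80  ←
  z(5.667, 8.333) = 73
  z(0, 9.75) = 39
The maximum is at x1 = 8, x2 = 6.

(8, 6)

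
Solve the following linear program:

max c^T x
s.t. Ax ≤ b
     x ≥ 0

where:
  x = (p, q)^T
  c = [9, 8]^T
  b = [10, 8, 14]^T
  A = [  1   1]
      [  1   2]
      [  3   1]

Evaluate the objective at each vertex of the feasible region:
  z(0, 0) = 0
  z(4.667, 0) = 42
  z(4, 2) = 52  ←
  z(0, 4) = 32
The maximum is at p = 4, q = 2.

p = 4, q = 2, z = 52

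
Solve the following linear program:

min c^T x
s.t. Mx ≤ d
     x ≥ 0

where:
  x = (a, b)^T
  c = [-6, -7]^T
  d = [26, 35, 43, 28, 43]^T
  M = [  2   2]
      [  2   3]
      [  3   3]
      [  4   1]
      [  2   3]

Evaluate the objective at each vertex of the feasible region:
  z(0, 0) = 0
  z(7, 0) = -42
  z(5, 8) = -86
  z(4, 9) = -87  ←
  z(0, 11.67) = -81.67
The minimum is at a = 4, b = 9.

a = 4, b = 9, z = -87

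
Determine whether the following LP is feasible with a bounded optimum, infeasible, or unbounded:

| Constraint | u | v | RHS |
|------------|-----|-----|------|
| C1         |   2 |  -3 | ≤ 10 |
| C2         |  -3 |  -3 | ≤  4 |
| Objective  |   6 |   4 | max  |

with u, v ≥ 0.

Unbounded (objective can increase without bound)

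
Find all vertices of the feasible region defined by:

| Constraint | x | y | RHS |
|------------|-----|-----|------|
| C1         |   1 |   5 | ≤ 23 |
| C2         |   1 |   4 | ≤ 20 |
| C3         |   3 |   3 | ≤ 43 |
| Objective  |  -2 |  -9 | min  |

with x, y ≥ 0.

(0, 0), (14.33, 0), (12.44, 1.889), (8, 3), (0, 4.6)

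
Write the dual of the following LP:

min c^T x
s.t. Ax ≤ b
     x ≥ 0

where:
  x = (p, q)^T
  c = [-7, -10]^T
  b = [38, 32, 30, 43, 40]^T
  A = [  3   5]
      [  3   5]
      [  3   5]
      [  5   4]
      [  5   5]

Primal min cᵀx s.t. Ax ≤ b, x ≥ 0  →  Dual max −bᵀy s.t. Aᵀy ≥ −c, y ≥ 0.

Maximize: z = -38y1 - 32y2 - 30y3 - 43y4 - 40y5

Subject to:
  3y1 + 3y2 + 3y3 + 5y4 + 5y5 ≥ 7
  5y1 + 5y2 + 5y3 + 4y4 + 5y5 ≥ 10
  y1, y2, y3, y4, y5 ≥ 0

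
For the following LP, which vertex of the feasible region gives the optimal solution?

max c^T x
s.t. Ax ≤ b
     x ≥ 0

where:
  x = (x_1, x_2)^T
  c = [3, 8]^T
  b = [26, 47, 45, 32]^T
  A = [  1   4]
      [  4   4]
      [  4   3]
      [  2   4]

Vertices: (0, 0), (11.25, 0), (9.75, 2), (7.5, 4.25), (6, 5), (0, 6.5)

Evaluate the objective at each vertex of the feasible region:
  z(0, 0) = 0
  z(11.25, 0) = 33.75
  z(9.75, 2) = 45.25
  z(7.5, 4.25) = 56.5
  z(6, 5) = 58  ←
  z(0, 6.5) = 52
The maximum is at x_1 = 6, x_2 = 5.

(6, 5)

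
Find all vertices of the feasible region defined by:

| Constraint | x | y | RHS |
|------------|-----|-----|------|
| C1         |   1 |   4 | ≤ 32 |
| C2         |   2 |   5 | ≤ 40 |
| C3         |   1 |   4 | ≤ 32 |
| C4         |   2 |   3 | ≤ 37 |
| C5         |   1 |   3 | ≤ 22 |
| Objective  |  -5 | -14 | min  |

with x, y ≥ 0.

(0, 0), (18.5, 0), (16.25, 1.5), (10, 4), (0, 7.333)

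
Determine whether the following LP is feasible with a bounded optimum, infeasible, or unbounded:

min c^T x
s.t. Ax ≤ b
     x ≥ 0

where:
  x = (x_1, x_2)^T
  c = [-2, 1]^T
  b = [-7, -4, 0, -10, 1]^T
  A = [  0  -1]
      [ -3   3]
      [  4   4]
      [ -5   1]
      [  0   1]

Infeasible (no feasible solution exists)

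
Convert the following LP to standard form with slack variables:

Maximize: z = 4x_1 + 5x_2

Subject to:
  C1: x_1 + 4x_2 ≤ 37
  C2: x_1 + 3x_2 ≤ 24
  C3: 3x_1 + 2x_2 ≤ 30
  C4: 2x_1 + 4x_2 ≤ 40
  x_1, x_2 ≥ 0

max z = 4x_1 + 5x_2

s.t.
  x_1 + 4x_2 + s1 = 37
  x_1 + 3x_2 + s2 = 24
  3x_1 + 2x_2 + s3 = 30
  2x_1 + 4x_2 + s4 = 40
  x_1, x_2, s1, s2, s3, s4 ≥ 0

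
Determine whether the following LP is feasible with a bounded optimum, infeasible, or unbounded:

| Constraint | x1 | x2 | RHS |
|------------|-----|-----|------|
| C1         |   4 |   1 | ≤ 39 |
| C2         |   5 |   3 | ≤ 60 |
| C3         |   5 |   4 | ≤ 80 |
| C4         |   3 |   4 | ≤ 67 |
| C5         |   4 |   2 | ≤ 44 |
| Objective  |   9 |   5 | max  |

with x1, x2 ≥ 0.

Feasible with a bounded optimal solution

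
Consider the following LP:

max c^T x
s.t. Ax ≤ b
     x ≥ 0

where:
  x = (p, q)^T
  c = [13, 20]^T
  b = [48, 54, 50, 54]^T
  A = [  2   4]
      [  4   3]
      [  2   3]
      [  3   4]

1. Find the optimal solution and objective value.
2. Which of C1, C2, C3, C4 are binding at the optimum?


1. p = 6, q = 9, z = 258
2. C1, C4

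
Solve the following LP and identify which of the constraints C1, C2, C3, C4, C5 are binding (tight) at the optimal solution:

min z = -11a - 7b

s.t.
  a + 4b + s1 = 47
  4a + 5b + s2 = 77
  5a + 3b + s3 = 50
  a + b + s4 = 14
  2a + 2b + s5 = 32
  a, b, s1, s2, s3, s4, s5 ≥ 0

At a = 4, b = 10, compute slack b - a·x for each constraint:
  C1: 47 − 44 = 3  (slack)
  C2: 77 − 66 = 11  (slack)
  C3: 50 − 50 = 0  (binding)
  C4: 14 − 14 = 0  (binding)
  C5: 32 − 28 = 4  (slack)

Optimal: a = 4, b = 10
Binding: C3, C4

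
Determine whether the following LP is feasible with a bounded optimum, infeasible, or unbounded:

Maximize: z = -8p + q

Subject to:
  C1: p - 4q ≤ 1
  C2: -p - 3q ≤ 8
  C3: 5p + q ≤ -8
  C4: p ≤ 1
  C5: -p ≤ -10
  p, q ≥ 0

Infeasible (no feasible solution exists)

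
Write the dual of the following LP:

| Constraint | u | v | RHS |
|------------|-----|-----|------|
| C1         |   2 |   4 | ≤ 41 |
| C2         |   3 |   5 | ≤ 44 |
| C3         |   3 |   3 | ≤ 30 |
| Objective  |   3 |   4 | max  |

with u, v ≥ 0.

Primal max cᵀx s.t. Ax ≤ b, x ≥ 0  →  Dual min bᵀy s.t. Aᵀy ≥ c, y ≥ 0.

Minimize: z = 41y1 + 44y2 + 30y3

Subject to:
  2y1 + 3y2 + 3y3 ≥ 3
  4y1 + 5y2 + 3y3 ≥ 4
  y1, y2, y3 ≥ 0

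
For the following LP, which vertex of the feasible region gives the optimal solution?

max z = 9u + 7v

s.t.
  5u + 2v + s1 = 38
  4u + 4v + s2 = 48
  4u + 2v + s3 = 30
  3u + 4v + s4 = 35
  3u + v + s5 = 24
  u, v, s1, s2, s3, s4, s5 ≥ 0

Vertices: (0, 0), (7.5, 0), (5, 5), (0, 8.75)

Evaluate the objective at each vertex of the feasible region:
  z(0, 0) = 0
  z(7.5, 0) = 67.5
  z(5, 5) = 80  ←
  z(0, 8.75) = 61.25
The maximum is at u = 5, v = 5.

(5, 5)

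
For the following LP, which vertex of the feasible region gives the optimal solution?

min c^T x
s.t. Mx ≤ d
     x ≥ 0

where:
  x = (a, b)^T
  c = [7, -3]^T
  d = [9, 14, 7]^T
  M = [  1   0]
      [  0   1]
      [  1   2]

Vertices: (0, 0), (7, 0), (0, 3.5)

Evaluate the objective at each vertex of the feasible region:
  z(0, 0) = 0
  z(7, 0) = 49
  z(0, 3.5) = -10.5  ←
The minimum is at a = 0, b = 3.5.

(0, 3.5)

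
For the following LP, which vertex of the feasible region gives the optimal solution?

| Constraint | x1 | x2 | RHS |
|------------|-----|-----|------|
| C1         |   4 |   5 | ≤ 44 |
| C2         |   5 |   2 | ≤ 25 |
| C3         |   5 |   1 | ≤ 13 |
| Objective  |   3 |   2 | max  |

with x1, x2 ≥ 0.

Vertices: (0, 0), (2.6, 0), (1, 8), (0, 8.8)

Evaluate the objective at each vertex of the feasible region:
  z(0, 0) = 0
  z(2.6, 0) = 7.8
  z(1, 8) = 19  ←
  z(0, 8.8) = 17.6
The maximum is at x1 = 1, x2 = 8.

(1, 8)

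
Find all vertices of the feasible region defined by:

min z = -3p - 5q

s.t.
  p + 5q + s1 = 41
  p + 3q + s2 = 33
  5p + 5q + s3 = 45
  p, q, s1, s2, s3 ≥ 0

(0, 0), (9, 0), (1, 8), (0, 8.2)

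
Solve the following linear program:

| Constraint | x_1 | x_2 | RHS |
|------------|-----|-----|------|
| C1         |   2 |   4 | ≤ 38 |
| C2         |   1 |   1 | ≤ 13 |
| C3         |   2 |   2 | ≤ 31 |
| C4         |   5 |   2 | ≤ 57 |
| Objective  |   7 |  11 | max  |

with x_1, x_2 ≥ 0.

Evaluate the objective at each vertex of the feasible region:
  z(0, 0) = 0
  z(11.4, 0) = 79.8
  z(10.33, 2.667) = 101.7
  z(7, 6) = 115  ←
  z(0, 9.5) = 104.5
The maximum is at x_1 = 7, x_2 = 6.

x_1 = 7, x_2 = 6, z = 115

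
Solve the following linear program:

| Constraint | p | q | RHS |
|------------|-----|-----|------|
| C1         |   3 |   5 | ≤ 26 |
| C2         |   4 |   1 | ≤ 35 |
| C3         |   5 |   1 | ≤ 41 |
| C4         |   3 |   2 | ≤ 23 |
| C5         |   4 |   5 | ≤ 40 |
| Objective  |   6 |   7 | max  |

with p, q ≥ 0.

Evaluate the objective at each vertex of the feasible region:
  z(0, 0) = 0
  z(7.667, 0) = 46
  z(7, 1) = 49  ←
  z(0, 5.2) = 36.4
The maximum is at p = 7, q = 1.

p = 7, q = 1, z = 49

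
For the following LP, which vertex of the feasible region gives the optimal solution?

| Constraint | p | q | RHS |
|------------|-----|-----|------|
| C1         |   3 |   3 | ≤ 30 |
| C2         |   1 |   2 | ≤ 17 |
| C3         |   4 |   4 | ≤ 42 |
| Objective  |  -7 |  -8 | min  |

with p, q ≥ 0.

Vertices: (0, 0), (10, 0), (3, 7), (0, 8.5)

Evaluate the objective at each vertex of the feasible region:
  z(0, 0) = 0
  z(10, 0) = -70
  z(3, 7) = -77  ←
  z(0, 8.5) = -68
The minimum is at p = 3, q = 7.

(3, 7)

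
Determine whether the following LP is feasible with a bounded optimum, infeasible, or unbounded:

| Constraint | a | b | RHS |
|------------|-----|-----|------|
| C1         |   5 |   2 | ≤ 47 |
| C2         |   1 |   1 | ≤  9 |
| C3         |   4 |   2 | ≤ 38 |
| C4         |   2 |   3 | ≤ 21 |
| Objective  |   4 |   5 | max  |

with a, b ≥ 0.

Feasible with a bounded optimal solution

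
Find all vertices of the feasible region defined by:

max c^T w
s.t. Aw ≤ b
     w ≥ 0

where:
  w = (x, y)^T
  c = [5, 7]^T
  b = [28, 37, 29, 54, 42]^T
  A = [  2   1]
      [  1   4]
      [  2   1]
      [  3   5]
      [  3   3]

(0, 0), (14, 0), (8, 6), (4.429, 8.143), (0, 9.25)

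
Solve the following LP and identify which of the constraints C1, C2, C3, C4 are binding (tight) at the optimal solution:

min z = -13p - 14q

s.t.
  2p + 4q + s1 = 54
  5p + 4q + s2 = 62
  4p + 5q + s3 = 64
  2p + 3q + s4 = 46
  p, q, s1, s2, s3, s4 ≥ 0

At p = 6, q = 8, compute slack b - a·x for each constraint:
  C1: 54 − 44 = 10  (slack)
  C2: 62 − 62 = 0  (binding)
  C3: 64 − 64 = 0  (binding)
  C4: 46 − 36 = 10  (slack)

Optimal: p = 6, q = 8
Binding: C2, C3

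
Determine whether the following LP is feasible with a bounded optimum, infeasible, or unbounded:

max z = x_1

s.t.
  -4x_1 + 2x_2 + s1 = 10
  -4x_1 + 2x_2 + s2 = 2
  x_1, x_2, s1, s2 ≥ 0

Unbounded (objective can increase without bound)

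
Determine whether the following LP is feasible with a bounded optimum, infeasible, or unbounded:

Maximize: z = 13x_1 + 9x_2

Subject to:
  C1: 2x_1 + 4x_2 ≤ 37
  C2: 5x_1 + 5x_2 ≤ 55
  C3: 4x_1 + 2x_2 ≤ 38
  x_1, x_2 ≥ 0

Feasible with a bounded optimal solution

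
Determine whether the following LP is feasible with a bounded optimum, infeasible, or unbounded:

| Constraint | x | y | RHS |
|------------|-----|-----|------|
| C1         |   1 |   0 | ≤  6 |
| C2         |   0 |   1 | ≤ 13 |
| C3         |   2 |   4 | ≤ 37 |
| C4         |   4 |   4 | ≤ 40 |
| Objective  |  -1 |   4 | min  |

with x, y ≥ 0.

Feasible with a bounded optimal solution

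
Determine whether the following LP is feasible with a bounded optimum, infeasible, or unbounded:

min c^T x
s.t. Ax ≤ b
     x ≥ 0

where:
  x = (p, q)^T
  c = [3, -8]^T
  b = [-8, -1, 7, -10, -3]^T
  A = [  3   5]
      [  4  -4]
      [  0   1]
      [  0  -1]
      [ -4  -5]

Infeasible (no feasible solution exists)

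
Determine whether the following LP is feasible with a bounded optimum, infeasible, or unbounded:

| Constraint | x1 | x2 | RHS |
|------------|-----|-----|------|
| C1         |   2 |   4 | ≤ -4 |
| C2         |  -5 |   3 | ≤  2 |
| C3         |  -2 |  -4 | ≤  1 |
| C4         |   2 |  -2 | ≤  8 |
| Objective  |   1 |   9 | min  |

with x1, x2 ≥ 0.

Infeasible (no feasible solution exists)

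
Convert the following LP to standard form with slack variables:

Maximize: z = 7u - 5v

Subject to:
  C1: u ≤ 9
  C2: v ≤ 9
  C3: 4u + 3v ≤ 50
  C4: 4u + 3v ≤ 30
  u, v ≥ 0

max z = 7u - 5v

s.t.
  u + s1 = 9
  v + s2 = 9
  4u + 3v + s3 = 50
  4u + 3v + s4 = 30
  u, v, s1, s2, s3, s4 ≥ 0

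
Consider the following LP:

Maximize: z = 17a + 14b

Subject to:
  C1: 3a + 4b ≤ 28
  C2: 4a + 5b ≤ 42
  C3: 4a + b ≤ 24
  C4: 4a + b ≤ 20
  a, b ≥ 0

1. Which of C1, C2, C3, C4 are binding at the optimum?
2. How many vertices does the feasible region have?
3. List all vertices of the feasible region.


1. C1, C4
2. 4
3. (0, 0), (5, 0), (4, 4), (0, 7)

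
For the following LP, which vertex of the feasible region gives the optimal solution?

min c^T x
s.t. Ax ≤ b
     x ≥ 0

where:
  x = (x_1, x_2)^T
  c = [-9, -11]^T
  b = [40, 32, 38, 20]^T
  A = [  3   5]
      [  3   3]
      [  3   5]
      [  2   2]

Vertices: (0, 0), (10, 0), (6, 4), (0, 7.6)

Evaluate the objective at each vertex of the feasible region:
  z(0, 0) = 0
  z(10, 0) = -90
  z(6, 4) = -98  ←
  z(0, 7.6) = -83.6
The minimum is at x_1 = 6, x_2 = 4.

(6, 4)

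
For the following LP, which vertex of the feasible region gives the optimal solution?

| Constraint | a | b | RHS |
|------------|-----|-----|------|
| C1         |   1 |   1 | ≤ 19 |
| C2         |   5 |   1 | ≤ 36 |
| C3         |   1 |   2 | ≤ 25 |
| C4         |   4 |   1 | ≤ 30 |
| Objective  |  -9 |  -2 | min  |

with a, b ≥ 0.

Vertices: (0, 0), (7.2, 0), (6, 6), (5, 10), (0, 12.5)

Evaluate the objective at each vertex of the feasible region:
  z(0, 0) = 0
  z(7.2, 0) = -64.8
  z(6, 6) = -66  ←
  z(5, 10) = -65
  z(0, 12.5) = -25
The minimum is at a = 6, b = 6.

(6, 6)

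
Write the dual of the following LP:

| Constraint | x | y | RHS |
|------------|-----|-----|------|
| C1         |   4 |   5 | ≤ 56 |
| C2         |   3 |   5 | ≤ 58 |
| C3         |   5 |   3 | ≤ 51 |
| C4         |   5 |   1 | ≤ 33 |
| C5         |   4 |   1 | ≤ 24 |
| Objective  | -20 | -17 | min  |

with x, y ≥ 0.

Primal min cᵀx s.t. Ax ≤ b, x ≥ 0  →  Dual max −bᵀy s.t. Aᵀy ≥ −c, y ≥ 0.

Maximize: z = -56y1 - 58y2 - 51y3 - 33y4 - 24y5

Subject to:
  4y1 + 3y2 + 5y3 + 5y4 + 4y5 ≥ 20
  5y1 + 5y2 + 3y3 + y4 + y5 ≥ 17
  y1, y2, y3, y4, y5 ≥ 0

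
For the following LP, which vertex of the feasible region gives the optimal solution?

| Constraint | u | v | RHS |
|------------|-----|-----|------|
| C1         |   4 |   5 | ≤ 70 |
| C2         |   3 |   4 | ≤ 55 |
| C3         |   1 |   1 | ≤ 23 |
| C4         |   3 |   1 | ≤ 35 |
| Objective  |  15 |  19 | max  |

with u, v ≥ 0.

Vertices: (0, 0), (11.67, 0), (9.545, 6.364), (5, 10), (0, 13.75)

Evaluate the objective at each vertex of the feasible region:
  z(0, 0) = 0
  z(11.67, 0) = 175
  z(9.545, 6.364) = 264.1
  z(5, 10) = 265  ←
  z(0, 13.75) = 261.2
The maximum is at u = 5, v = 10.

(5, 10)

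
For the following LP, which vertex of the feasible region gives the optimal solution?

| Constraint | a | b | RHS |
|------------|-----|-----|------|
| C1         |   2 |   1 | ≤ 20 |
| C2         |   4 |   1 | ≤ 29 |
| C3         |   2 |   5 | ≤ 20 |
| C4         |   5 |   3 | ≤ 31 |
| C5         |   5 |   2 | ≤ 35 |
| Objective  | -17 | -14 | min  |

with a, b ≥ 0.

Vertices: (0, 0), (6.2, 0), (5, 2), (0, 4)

Evaluate the objective at each vertex of the feasible region:
  z(0, 0) = 0
  z(6.2, 0) = -105.4
  z(5, 2) = -113  ←
  z(0, 4) = -56
The minimum is at a = 5, b = 2.

(5, 2)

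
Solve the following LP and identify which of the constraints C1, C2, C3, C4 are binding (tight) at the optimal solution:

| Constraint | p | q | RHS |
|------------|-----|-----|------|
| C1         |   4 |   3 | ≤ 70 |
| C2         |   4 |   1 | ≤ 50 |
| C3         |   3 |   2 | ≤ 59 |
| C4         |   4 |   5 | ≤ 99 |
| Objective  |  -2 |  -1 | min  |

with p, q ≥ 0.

At p = 10, q = 10, compute slack b - a·x for each constraint:
  C1: 70 − 70 = 0  (binding)
  C2: 50 − 50 = 0  (binding)
  C3: 59 − 50 = 9  (slack)
  C4: 99 − 90 = 9  (slack)

Optimal: p = 10, q = 10
Binding: C1, C2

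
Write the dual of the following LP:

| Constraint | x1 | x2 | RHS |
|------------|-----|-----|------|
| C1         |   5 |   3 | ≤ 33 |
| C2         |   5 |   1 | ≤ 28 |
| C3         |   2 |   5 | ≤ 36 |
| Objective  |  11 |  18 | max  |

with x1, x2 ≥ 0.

Primal max cᵀx s.t. Ax ≤ b, x ≥ 0  →  Dual min bᵀy s.t. Aᵀy ≥ c, y ≥ 0.

Minimize: z = 33y1 + 28y2 + 36y3

Subject to:
  5y1 + 5y2 + 2y3 ≥ 11
  3y1 + y2 + 5y3 ≥ 18
  y1, y2, y3 ≥ 0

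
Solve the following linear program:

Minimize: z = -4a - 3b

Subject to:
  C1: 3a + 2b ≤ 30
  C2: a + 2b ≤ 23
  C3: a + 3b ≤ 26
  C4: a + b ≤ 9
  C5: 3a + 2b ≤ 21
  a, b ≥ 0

Evaluate the objective at each vertex of the feasible region:
  z(0, 0) = 0
  z(7, 0) = -28
  z(3, 6) = -30  ←
  z(0.5, 8.5) = -27.5
  z(0, 8.667) = -26
The minimum is at a = 3, b = 6.

a = 3, b = 6, z = -30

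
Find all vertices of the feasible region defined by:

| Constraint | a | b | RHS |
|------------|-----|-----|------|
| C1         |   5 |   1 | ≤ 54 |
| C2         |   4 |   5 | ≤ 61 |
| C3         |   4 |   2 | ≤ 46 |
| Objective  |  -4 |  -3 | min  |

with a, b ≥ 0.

(0, 0), (10.8, 0), (10.33, 2.333), (9, 5), (0, 12.2)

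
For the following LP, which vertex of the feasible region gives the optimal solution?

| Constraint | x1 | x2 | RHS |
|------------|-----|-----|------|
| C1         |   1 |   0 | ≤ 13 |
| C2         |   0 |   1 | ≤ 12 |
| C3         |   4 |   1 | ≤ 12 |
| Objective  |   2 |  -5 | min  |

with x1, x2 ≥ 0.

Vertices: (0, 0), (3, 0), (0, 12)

Evaluate the objective at each vertex of the feasible region:
  z(0, 0) = 0
  z(3, 0) = 6
  z(0, 12) = -60  ←
The minimum is at x1 = 0, x2 = 12.

(0, 12)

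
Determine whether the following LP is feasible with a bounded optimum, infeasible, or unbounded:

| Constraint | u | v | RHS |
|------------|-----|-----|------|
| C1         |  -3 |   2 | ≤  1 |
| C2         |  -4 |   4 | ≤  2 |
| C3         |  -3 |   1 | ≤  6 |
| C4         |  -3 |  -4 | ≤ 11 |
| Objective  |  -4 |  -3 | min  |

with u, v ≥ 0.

Unbounded (objective can decrease without bound)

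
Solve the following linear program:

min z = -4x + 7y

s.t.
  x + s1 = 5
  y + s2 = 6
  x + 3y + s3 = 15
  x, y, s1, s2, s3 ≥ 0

Evaluate the objective at each vertex of the feasible region:
  z(0, 0) = 0
  z(5, 0) = -20  ←
  z(5, 3.333) = 3.333
  z(0, 5) = 35
The minimum is at x = 5, y = 0.

x = 5, y = 0, z = -20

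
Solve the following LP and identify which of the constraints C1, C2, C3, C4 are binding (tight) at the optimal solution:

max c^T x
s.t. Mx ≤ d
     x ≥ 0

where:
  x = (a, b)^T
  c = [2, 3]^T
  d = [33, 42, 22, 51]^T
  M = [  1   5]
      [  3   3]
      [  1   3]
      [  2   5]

At a = 10, b = 4, compute slack b - a·x for each constraint:
  C1: 33 − 30 = 3  (slack)
  C2: 42 − 42 = 0  (binding)
  C3: 22 − 22 = 0  (binding)
  C4: 51 − 40 = 11  (slack)

Optimal: a = 10, b = 4
Binding: C2, C3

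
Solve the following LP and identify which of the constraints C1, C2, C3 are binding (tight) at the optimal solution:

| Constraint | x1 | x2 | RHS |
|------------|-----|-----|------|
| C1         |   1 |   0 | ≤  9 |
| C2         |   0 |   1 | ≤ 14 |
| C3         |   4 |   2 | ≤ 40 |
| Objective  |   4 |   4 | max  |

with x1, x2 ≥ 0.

At x1 = 3, x2 = 14, compute slack b - a·x for each constraint:
  C1: 9 − 3 = 6  (slack)
  C2: 14 − 14 = 0  (binding)
  C3: 40 − 40 = 0  (binding)

Optimal: x1 = 3, x2 = 14
Binding: C2, C3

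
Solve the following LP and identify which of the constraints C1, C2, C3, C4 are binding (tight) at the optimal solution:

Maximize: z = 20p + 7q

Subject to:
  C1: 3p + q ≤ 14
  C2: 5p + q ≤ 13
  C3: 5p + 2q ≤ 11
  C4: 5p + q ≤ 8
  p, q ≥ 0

At p = 1, q = 3, compute slack b - a·x for each constraint:
  C1: 14 − 6 = 8  (slack)
  C2: 13 − 8 = 5  (slack)
  C3: 11 − 11 = 0  (binding)
  C4: 8 − 8 = 0  (binding)

Optimal: p = 1, q = 3
Binding: C3, C4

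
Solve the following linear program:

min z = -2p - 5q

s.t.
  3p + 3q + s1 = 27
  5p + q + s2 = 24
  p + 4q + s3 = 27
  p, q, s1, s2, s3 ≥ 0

Evaluate the objective at each vertex of the feasible region:
  z(0, 0) = 0
  z(4.8, 0) = -9.6
  z(3.75, 5.25) = -33.75
  z(3, 6) = -36  ←
  z(0, 6.75) = -33.75
The minimum is at p = 3, q = 6.

p = 3, q = 6, z = -36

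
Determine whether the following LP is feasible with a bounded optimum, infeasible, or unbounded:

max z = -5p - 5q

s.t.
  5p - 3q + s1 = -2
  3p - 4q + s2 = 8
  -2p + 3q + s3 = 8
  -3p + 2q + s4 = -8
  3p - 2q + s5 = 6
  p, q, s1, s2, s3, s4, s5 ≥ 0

Infeasible (no feasible solution exists)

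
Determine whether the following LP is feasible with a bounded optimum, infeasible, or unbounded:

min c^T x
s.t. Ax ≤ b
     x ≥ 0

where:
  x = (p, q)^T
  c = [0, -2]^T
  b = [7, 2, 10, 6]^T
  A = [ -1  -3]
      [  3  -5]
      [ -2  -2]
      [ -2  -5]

Unbounded (objective can decrease without bound)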